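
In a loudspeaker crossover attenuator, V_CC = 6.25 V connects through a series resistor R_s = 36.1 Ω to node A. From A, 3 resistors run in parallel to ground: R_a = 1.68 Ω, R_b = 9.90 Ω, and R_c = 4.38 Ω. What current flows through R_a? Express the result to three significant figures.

Combine the parallel branches: R_p = (1/1.68 + 1/9.90 + 1/4.38)⁻¹ = 1.082 Ω.
Node voltage V_A = V_CC · R_p/(R_s + R_p) = 6.25 × 0.02909 = 0.1818 V.
I(R_a) = V_A / R_a = 0.1818/1.68 = 0.1082 A.
(Check via current divider: I_total = 0.1681 A; share G_k/ΣG = 0.6438 → same result.)

I ≈ 0.108 A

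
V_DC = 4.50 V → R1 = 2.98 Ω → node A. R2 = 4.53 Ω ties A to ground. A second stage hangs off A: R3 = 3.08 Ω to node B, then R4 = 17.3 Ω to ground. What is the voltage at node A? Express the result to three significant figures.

Node A sees R2 in parallel with the series input of stage 2, R3 + R4 = 20.38 Ω.
Effective lower resistance at A: R2 ‖ 20.38 = 3.706 Ω.
So V_A = 4.50 × 0.5543 = 2.494 V.

V_A ≈ 2.49 V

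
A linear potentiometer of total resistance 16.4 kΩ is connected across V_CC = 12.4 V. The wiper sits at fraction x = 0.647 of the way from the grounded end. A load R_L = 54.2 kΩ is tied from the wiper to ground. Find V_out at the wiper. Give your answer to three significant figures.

V_out ≈ 7.50 V

Lower segment x·R_p = 10.61 kΩ; upper segment (1−x)·R_p = 5.789 kΩ.
R_L loads the lower segment: effective lower R = 8.874 kΩ.
Then V_out = V_CC · 8.874/(5.789 + 8.874) = 7.504 V.
(Unloaded: V_out = x·V_CC = 8.02 V.)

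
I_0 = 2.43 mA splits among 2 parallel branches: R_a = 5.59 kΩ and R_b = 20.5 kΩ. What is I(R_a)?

For two parallel branches, I_k = I_0 · (other R)/(sum of R).
So I = 2.43 × 20.5/26.09 = 1.909 mA.

I ≈ 1.91 mA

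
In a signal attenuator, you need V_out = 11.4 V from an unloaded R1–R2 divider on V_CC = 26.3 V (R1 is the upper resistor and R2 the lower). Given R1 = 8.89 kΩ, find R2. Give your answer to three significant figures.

R2 ≈ 6.80 kΩ

Required fraction k = V_out/V_CC = 0.4335.
Rearranging, R2 = R1·k/(1−k) = 8.89 × 0.7651 = 6.802 kΩ.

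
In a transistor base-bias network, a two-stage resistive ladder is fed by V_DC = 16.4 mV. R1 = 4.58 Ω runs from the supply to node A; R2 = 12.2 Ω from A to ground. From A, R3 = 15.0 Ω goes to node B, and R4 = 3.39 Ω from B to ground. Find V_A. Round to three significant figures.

Node A sees R2 in parallel with the series input of stage 2, R3 + R4 = 18.39 Ω.
R2 ‖ (R3+R4) = 7.334 Ω.
So V_A = 16.4 × 0.6156 = 10.10 mV.

V_A ≈ 10.1 mV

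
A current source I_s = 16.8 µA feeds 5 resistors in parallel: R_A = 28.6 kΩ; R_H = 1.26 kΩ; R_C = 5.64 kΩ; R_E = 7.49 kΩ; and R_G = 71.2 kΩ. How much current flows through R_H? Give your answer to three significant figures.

ΣG = 1/28.6 + 1/1.26 + 1/5.64 + 1/7.49 + 1/71.2 = 1.153.
Current divider: I(R_H) = I_s · G_k/ΣG = 16.8 × (0.7937/1.153) = 16.8 × 0.6881 = 11.56 µA.

I ≈ 11.6 µA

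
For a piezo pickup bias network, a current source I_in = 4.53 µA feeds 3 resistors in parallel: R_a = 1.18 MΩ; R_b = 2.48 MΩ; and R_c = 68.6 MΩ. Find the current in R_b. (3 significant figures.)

I ≈ 1.44 µA

Total conductance ΣG = 1/1.18 + 1/2.48 + 1/68.6 = 1.265 (units of 1/MΩ).
By the current-divider rule, I = I_in · G_k/ΣG = 4.53 × 0.3187 = 1.444 µA.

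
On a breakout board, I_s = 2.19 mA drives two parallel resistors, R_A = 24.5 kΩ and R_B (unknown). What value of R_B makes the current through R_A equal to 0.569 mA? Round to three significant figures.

In a two-way split, I_A/I_s = R_B/(R_A + R_B).
With f = 0.2598, R_B = R_A · f/(1−f) = 24.5 × 0.3510 = 8.600 kΩ.

R_B ≈ 8.60 kΩ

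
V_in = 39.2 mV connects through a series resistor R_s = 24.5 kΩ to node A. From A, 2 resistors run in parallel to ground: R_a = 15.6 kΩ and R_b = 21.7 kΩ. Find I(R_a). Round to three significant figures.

Combine the parallel branches: R_p = (1/15.6 + 1/21.7)⁻¹ = 9.076 kΩ.
Node voltage V_A = V_in · R_p/(R_s + R_p) = 39.2 × 0.2703 = 10.60 mV.
I(R_a) = V_A / R_a = 10.60/15.6 = 0.6792 µA.

I ≈ 0.679 µA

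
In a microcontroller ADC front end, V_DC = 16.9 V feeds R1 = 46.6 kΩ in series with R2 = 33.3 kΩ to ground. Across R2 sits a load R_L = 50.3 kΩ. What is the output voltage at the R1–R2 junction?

R2 ‖ R_L = (33.3 × 50.3)/(33.3 + 50.3) = 20.04 kΩ.
Then V_out = V_DC · R2'/(R1 + R2') = 16.9 × 20.04/66.64 = 5.081 V.

V_out ≈ 5.08 V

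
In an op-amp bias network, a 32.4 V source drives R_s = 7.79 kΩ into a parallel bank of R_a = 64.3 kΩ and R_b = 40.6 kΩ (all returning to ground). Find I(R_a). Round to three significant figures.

Equivalent of the parallel group: R_p = 24.89 kΩ.
V_A by voltage divider: V_A = 32.4 × 24.89/(7.79 + 24.89) = 24.68 V.
I(R_a) = V_A / R_a = 24.68/64.3 = 0.3838 mA.
(Check via current divider: I_total = 0.9915 mA; share G_k/ΣG = 0.3870 → same result.)

I ≈ 0.384 mA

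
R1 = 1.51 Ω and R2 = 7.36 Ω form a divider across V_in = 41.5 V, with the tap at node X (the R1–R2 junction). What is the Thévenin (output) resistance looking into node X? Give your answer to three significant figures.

R_th ≈ 1.25 Ω

Zeroing V_in shorts the top of R1 to ground, so R_th = R1 ‖ R2 = 1.253 Ω.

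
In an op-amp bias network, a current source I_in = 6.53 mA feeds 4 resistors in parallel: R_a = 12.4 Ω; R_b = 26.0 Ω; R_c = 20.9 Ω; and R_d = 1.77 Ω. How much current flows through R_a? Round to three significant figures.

I ≈ 0.719 mA

Total conductance ΣG = 1/12.4 + 1/26.0 + 1/20.9 + 1/1.77 = 0.7319 (units of 1/Ω).
Current divider: I(R_a) = I_in · G_k/ΣG = 6.53 × (0.08065/0.7319) = 6.53 × 0.1102 = 0.7195 mA.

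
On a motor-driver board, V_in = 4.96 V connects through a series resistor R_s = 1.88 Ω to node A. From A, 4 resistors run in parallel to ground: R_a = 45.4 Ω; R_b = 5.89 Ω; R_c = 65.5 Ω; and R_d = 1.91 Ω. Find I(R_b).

Parallel bank: R_p = 1/(1/45.4 + 1/5.89 + 1/65.5 + 1/1.91) = 1.369 Ω.
Node voltage V_A = V_in · R_p/(R_s + R_p) = 4.96 × 0.4213 = 2.090 V.
I(R_b) = V_A / R_b = 2.090/5.89 = 0.3548 A.
(Check via current divider: I_total = 1.527 A; share G_k/ΣG = 0.2324 → same result.)

I ≈ 0.355 A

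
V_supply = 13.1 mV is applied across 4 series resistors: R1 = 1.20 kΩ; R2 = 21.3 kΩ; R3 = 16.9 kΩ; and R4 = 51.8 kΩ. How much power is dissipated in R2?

P ≈ 0.439 nW

Series current I = V_supply/ΣR = 13.1/91.20 = 0.1436 µA.
P(R2) = I²·R2 = (0.1436)² × 21.3 = 0.4395 nW.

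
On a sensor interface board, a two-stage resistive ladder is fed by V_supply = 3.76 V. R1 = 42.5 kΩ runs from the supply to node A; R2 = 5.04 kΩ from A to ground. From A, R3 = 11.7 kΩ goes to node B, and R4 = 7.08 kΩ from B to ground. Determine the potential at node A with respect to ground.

V_A ≈ 0.321 V

The second stage (R3 + R4 = 18.78 kΩ) loads node A in parallel with R2.
Effective lower resistance at A: R2 ‖ 18.78 = 3.974 kΩ.
So V_A = 3.76 × 0.08550 = 0.3215 V.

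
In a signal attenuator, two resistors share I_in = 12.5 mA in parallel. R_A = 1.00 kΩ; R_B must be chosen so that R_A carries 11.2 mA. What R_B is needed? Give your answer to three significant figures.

R_B ≈ 8.62 kΩ

The fraction through R_A equals R_B/(R_A+R_B).
With f = 0.8960, R_B = R_A · f/(1−f) = 1.00 × 8.615 = 8.615 kΩ.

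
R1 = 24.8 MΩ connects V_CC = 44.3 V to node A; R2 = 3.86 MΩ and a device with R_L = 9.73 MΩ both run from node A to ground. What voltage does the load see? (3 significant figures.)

V_out ≈ 4.44 V

First combine the lower leg with the load: R2 ‖ R_L = 2.764 MΩ.
Voltage divider with the loaded lower leg: V_out = 44.3 × 2.764/(24.8 + 2.764) = 44.3 × 0.1003 = 4.442 V.
(Unloaded it would be 5.97 V; the load pulls it down.)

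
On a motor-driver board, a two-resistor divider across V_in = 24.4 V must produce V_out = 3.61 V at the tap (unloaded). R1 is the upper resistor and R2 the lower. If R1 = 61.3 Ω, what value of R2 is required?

R2 ≈ 10.6 Ω

Required fraction k = V_out/V_in = 0.1480.
So R2 = R1 · V_out/(V_in − V_out) = 61.3 × 3.61/(24.4 − 3.61) = 61.3 × 0.1736 = 10.64 Ω.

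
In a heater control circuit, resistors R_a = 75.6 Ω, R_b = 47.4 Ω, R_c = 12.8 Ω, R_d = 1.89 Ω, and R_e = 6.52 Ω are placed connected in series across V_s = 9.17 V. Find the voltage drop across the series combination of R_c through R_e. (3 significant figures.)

V ≈ 1.35 V

Series total: ΣR = 75.6 + 47.4 + 12.8 + 1.89 + 6.52 = 144.2 Ω.
R_{R_c..R_e} = 12.8 + 1.89 + 6.52 = 21.21 Ω.
V = V_s · R/ΣR = 9.17 × 0.1471 = 1.349 V.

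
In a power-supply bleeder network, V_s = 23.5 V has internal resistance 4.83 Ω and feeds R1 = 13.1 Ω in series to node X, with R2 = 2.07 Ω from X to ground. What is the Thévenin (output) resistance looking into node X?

R1' = 4.83 + 13.1 = 17.93 Ω (source resistance + R1).
With V_s suppressed (replaced by a short), R_th = R1' ‖ R2 = (17.93 × 2.07)/(17.93 + 2.07) = 1.856 Ω.

R_th ≈ 1.86 Ω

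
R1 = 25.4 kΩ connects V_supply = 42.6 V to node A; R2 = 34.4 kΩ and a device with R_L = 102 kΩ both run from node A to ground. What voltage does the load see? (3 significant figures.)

The load sits in parallel with R2, giving an effective lower resistance R2' = R2·R_L/(R2+R_L) = 25.72 kΩ.
Then V_out = V_supply · R2'/(R1 + R2') = 42.6 × 25.72/51.12 = 21.44 V.

V_out ≈ 21.4 V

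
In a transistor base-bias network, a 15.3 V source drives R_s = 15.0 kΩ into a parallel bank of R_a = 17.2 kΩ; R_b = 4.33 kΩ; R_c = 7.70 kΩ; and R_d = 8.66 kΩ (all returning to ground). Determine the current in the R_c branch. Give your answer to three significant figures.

I ≈ 0.220 mA

Equivalent of the parallel group: R_p = 1.871 kΩ.
V_A = 15.3 × 1.871/16.87 = 1.697 V.
Branch current I = V_A/R_c = 1.697/7.70 = 0.2204 mA.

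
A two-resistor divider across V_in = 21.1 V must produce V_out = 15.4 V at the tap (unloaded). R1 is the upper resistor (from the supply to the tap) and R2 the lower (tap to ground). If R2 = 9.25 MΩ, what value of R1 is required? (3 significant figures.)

R1 ≈ 3.42 MΩ

Required fraction k = V_out/V_in = 0.7299.
Rearranging, R1 = R2·(1−k)/k = 9.25 × 0.3701 = 3.424 MΩ.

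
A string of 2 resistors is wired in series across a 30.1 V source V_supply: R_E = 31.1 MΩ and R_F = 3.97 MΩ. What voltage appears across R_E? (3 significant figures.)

V ≈ 26.7 V

ΣR = 31.1 + 3.97 = 35.07 MΩ.
Voltage divider: V = V_supply · (31.10 / 35.07) = 30.1 × 0.8868 = 26.69 V.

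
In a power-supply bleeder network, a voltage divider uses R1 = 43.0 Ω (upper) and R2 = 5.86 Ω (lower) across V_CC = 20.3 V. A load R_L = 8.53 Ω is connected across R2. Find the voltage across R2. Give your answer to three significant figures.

V_out ≈ 1.52 V

First combine the lower leg with the load: R2 ‖ R_L = 3.474 Ω.
Now apply the divider: V_out = 20.3 × 0.07474 = 1.517 V.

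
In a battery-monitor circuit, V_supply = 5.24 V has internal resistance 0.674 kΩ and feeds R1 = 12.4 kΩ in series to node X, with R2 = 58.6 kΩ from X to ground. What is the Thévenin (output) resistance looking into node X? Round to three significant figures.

R_th ≈ 10.7 kΩ

R1' = 0.674 + 12.4 = 13.07 kΩ (source resistance + R1).
With V_supply suppressed (replaced by a short), R_th = R1' ‖ R2 = (13.07 × 58.6)/(13.07 + 58.6) = 10.69 kΩ.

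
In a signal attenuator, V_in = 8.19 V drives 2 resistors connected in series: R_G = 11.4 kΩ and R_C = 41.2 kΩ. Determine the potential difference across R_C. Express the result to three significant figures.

ΣR = 11.4 + 41.2 = 52.60 kΩ.
Voltage divider: V = V_in · (41.20 / 52.60) = 8.19 × 0.7833 = 6.415 V.

V ≈ 6.41 V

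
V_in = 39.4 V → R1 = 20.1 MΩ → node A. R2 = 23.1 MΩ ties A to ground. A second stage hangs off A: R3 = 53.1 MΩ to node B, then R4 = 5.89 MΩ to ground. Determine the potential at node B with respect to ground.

The second stage (R3 + R4 = 58.99 MΩ) loads node A in parallel with R2.
Effective lower resistance at A: R2 ‖ 58.99 = 16.60 MΩ.
First divider: V_A = V_in · 16.60/(20.1 + 16.60) = 17.82 V.
Stage 2 is unloaded, so V_B = V_A · R4/(R3+R4) = 17.82 × 5.89/58.99 = 1.779 V.

V_B ≈ 1.78 V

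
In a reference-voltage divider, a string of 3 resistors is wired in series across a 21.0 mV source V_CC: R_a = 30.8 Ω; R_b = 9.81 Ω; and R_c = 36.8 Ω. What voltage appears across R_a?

V ≈ 8.36 mV

Series total: ΣR = 30.8 + 9.81 + 36.8 = 77.41 Ω.
Voltage divider: V = V_CC · (30.80 / 77.41) = 21.0 × 0.3979 = 8.356 mV.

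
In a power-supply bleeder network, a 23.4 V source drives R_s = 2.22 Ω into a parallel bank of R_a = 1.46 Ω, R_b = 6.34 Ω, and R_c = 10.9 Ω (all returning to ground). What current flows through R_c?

Parallel bank: R_p = 1/(1/1.46 + 1/6.34 + 1/10.9) = 1.070 Ω.
V_A by voltage divider: V_A = 23.4 × 1.070/(2.22 + 1.070) = 7.611 V.
Branch current I = V_A/R_c = 7.611/10.9 = 0.6983 A.

I ≈ 0.698 A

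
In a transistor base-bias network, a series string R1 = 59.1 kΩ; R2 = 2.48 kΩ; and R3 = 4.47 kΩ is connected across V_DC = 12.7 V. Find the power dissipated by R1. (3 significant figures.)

The common current is I = 12.7/66.05 = 0.1923 mA.
P(R1) = I²·R1 = (0.1923)² × 59.1 = 2.185 mW.

P ≈ 2.18 mW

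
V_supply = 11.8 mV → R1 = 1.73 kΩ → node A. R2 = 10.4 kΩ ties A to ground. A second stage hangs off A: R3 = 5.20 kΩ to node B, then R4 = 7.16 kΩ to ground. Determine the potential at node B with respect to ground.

V_B ≈ 5.23 mV

The second stage (R3 + R4 = 12.36 kΩ) loads node A in parallel with R2.
R2 ‖ (R3+R4) = 5.648 kΩ.
So V_A = 11.8 × 0.7655 = 9.033 mV.
Then the unloaded second divider: V_B = V_A × R4/(R3+R4) = 9.033 × 0.5793 = 5.233 mV.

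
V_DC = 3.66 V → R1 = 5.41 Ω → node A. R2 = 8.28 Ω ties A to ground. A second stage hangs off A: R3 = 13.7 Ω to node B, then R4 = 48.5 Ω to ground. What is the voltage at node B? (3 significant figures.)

Node A sees R2 in parallel with the series input of stage 2, R3 + R4 = 62.20 Ω.
Effective lower resistance at A: R2 ‖ 62.20 = 7.307 Ω.
So V_A = 3.66 × 0.5746 = 2.103 V.
V_B = V_A × 0.7797 = 1.640 V.

V_B ≈ 1.64 V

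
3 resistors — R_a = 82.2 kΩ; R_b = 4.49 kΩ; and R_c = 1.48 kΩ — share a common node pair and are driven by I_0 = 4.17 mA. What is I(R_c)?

I ≈ 3.09 mA

ΣG = 1/82.2 + 1/4.49 + 1/1.48 = 0.9106.
By the current-divider rule, I = I_0 · G_k/ΣG = 4.17 × 0.7420 = 3.094 mA.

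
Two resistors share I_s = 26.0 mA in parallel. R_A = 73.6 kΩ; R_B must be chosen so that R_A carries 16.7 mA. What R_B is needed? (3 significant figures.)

R_B ≈ 132 kΩ

In a two-way split, I_A/I_s = R_B/(R_A + R_B).
With f = 0.6423, R_B = R_A · f/(1−f) = 73.6 × 1.796 = 132.2 kΩ.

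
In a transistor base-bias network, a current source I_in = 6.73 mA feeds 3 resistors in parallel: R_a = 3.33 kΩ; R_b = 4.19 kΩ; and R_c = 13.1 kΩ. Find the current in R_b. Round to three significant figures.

I ≈ 2.61 mA

Total conductance ΣG = 1/3.33 + 1/4.19 + 1/13.1 = 0.6153 (units of 1/kΩ).
R_b takes the fraction G_k/ΣG = 0.2387/0.6153 = 0.3879, so I = 6.73 × 0.3879 = 2.610 mA.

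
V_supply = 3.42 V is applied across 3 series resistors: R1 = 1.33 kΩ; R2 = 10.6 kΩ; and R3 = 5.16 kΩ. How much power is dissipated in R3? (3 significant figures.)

P ≈ 0.207 mW

ΣR = 17.09 kΩ → I = 3.42/17.09 = 0.2001 mA.
P(R3) = I²·R3 = (0.2001)² × 5.16 = 0.2066 mW.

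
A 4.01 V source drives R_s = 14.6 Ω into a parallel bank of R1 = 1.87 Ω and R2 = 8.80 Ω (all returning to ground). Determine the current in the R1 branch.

Parallel bank: R_p = 1/(1/1.87 + 1/8.80) = 1.542 Ω.
V_A by voltage divider: V_A = 4.01 × 1.542/(14.6 + 1.542) = 0.3831 V.
I(R1) = V_A / R1 = 0.3831/1.87 = 0.2049 A.

I ≈ 0.205 A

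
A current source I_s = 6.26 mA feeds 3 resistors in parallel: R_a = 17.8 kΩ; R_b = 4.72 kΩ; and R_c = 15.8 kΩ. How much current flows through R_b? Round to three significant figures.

Total conductance ΣG = 1/17.8 + 1/4.72 + 1/15.8 = 0.3313 (units of 1/kΩ).
By the current-divider rule, I = I_s · G_k/ΣG = 6.26 × 0.6394 = 4.003 mA.

I ≈ 4.00 mA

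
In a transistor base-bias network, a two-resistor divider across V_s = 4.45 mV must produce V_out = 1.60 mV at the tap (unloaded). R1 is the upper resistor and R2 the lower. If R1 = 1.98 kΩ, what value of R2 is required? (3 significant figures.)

R2 ≈ 1.11 kΩ

The divider ratio is R2/(R1+R2) = 1.60/4.45 = 0.3596.
Rearranging, R2 = R1·k/(1−k) = 1.98 × 0.5614 = 1.112 kΩ.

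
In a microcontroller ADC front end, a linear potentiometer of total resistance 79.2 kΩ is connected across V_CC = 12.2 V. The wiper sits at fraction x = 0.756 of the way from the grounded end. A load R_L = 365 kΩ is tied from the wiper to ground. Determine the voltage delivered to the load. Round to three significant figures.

V_out ≈ 8.87 V

Split the track: R_lower = x·R_p = 59.88 kΩ, R_upper = (1−x)·R_p = 19.32 kΩ.
(x·R_p) ‖ R_L = 51.44 kΩ.
Loaded-divider output: V_out = 12.2 × 0.7269 = 8.868 V.
(Unloaded: V_out = x·V_CC = 9.22 V.)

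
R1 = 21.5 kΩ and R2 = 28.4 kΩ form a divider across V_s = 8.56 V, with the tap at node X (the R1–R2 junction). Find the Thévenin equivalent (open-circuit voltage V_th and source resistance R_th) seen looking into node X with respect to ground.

With X open, the divider is unloaded: V_th = 8.56 × 28.4/49.90 = 4.872 V.
Looking into X with the source shorted: R_th = R1·R2/(R1+R2) = 21.50 × 28.4/49.90 = 12.24 kΩ.

V_th ≈ 4.87 V, R_th ≈ 12.2 kΩ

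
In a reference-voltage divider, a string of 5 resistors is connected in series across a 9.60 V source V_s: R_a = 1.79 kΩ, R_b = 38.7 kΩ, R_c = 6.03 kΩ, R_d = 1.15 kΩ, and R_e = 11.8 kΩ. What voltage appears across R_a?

Total series resistance ΣR = 1.79 + 38.7 + 6.03 + 1.15 + 11.8 = 59.47 kΩ.
V = V_s · R/ΣR = 9.60 × 0.03010 = 0.2890 V.

V ≈ 0.289 V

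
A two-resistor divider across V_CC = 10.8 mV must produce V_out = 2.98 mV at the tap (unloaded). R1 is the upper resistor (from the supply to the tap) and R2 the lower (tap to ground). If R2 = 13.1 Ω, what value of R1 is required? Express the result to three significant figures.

R1 ≈ 34.4 Ω

Required fraction k = V_out/V_CC = 0.2759.
R1 = R2·(1/k − 1) = 13.1 × 2.624 = 34.38 Ω.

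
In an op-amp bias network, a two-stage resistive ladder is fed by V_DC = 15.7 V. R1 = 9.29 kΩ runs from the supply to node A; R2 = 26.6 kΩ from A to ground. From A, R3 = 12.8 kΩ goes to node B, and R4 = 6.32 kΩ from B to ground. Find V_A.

V_A ≈ 8.56 V

The second stage (R3 + R4 = 19.12 kΩ) loads node A in parallel with R2.
Effective lower resistance at A: R2 ‖ 19.12 = 11.12 kΩ.
First divider: V_A = V_DC · 11.12/(9.29 + 11.12) = 8.555 V.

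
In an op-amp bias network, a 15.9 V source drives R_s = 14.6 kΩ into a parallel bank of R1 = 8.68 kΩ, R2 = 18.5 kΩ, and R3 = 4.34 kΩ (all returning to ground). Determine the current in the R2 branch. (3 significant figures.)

I ≈ 0.126 mA

Combine the parallel branches: R_p = (1/8.68 + 1/18.5 + 1/4.34)⁻¹ = 2.502 kΩ.
V_A by voltage divider: V_A = 15.9 × 2.502/(14.6 + 2.502) = 2.326 V.
I(R2) = V_A / R2 = 2.326/18.5 = 0.1257 mA.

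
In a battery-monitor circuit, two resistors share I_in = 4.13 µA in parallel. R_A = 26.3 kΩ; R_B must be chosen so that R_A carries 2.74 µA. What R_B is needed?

In a two-way split, I_A/I_in = R_B/(R_A + R_B).
2.74/4.13 = R_B/(R_A + R_B) → R_B = R_A · (0.6634)/(1 − 0.6634) = 26.3 × 1.971 = 51.84 kΩ.

R_B ≈ 51.8 kΩ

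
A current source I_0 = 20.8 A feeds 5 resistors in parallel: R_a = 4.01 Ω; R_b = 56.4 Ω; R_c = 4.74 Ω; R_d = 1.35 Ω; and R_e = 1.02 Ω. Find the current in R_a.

Total conductance ΣG = 1/4.01 + 1/56.4 + 1/4.74 + 1/1.35 + 1/1.02 = 2.199 (units of 1/Ω).
R_a takes the fraction G_k/ΣG = 0.2494/2.199 = 0.1134, so I = 20.8 × 0.1134 = 2.359 A.

I ≈ 2.36 A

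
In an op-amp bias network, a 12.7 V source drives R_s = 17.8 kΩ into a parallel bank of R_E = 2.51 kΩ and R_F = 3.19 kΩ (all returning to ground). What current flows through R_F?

I ≈ 0.291 mA

Parallel bank: R_p = 1/(1/2.51 + 1/3.19) = 1.405 kΩ.
Node voltage V_A = V_s · R_p/(R_s + R_p) = 12.7 × 0.07314 = 0.9289 V.
Branch current I = V_A/R_F = 0.9289/3.19 = 0.2912 mA.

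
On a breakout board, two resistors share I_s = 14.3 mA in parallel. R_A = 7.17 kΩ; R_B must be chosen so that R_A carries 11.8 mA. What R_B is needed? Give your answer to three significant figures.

Two-branch current divider: I_A = I_s · R_B/(R_A + R_B).
11.8/14.3 = R_B/(R_A + R_B) → R_B = R_A · (0.8252)/(1 − 0.8252) = 7.17 × 4.720 = 33.84 kΩ.

R_B ≈ 33.8 kΩ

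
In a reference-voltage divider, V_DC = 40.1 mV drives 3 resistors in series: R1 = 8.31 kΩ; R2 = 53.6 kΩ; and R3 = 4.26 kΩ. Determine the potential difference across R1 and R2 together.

Series total: ΣR = 8.31 + 53.6 + 4.26 = 66.17 kΩ.
R_{R1..R2} = 8.31 + 53.6 = 61.91 kΩ.
Voltage divider: V = V_DC · (61.91 / 66.17) = 40.1 × 0.9356 = 37.52 mV.

V ≈ 37.5 mV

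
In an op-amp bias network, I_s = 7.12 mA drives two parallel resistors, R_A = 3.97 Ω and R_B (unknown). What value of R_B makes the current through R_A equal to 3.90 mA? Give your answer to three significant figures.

R_B ≈ 4.81 Ω

Two-branch current divider: I_A = I_s · R_B/(R_A + R_B).
With f = 0.5478, R_B = R_A · f/(1−f) = 3.97 × 1.211 = 4.808 Ω.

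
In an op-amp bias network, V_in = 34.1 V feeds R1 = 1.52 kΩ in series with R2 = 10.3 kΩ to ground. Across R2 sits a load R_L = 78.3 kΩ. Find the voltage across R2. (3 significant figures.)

V_out ≈ 29.2 V

The load sits in parallel with R2, giving an effective lower resistance R2' = R2·R_L/(R2+R_L) = 9.103 kΩ.
Now apply the divider: V_out = 34.1 × 0.8569 = 29.22 V.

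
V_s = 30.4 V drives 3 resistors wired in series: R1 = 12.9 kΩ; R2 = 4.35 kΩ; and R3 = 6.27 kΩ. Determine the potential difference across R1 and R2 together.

Series total: ΣR = 12.9 + 4.35 + 6.27 = 23.52 kΩ.
R_{R1..R2} = 12.9 + 4.35 = 17.25 kΩ.
Voltage divider: V = V_s · (17.25 / 23.52) = 30.4 × 0.7334 = 22.30 V.

V ≈ 22.3 V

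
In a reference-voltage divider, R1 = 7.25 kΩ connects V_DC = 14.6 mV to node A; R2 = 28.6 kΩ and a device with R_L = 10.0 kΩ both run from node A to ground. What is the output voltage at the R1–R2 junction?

R2 ‖ R_L = (28.6 × 10.0)/(28.6 + 10.0) = 7.409 kΩ.
Then V_out = V_DC · R2'/(R1 + R2') = 14.6 × 7.409/14.66 = 7.379 mV.

V_out ≈ 7.38 mV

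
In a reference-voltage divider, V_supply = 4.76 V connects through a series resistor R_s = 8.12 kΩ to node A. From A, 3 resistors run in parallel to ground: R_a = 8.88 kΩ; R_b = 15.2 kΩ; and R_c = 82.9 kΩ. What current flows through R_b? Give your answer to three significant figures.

Combine the parallel branches: R_p = (1/8.88 + 1/15.2 + 1/82.9)⁻¹ = 5.250 kΩ.
V_A = 4.76 × 5.250/13.37 = 1.869 V.
I(R_b) = V_A / R_b = 1.869/15.2 = 0.1230 mA.

I ≈ 0.123 mA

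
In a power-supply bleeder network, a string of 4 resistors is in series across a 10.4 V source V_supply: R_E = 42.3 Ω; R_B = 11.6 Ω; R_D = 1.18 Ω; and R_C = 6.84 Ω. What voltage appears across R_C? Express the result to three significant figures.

V ≈ 1.15 V

ΣR = 42.3 + 11.6 + 1.18 + 6.84 = 61.92 Ω.
Voltage divider: V = V_supply · (6.840 / 61.92) = 10.4 × 0.1105 = 1.149 V.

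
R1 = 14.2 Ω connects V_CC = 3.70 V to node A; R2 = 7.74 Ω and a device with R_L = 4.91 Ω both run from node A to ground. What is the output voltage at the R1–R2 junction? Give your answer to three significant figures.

V_out ≈ 0.646 V

First combine the lower leg with the load: R2 ‖ R_L = 3.004 Ω.
Voltage divider with the loaded lower leg: V_out = 3.70 × 3.004/(14.2 + 3.004) = 3.70 × 0.1746 = 0.6461 V.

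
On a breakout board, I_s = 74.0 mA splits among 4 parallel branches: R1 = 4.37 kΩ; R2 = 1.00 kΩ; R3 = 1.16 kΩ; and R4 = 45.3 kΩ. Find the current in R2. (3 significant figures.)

Total conductance ΣG = 1/4.37 + 1/1.00 + 1/1.16 + 1/45.3 = 2.113 (units of 1/kΩ).
R2 takes the fraction G_k/ΣG = 1.000/2.113 = 0.4733, so I = 74.0 × 0.4733 = 35.02 mA.

I ≈ 35.0 mA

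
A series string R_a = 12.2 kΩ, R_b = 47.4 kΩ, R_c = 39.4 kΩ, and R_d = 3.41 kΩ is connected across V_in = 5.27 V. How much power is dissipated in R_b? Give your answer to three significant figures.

The common current is I = 5.27/102.4 = 0.05146 mA.
V(R_b) = I·R = 2.439 V; P = V·I = 2.439 × 0.05146 = 0.1255 mW.

P ≈ 0.126 mW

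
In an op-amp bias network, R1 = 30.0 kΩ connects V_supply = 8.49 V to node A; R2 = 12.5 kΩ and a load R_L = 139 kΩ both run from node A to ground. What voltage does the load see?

V_out ≈ 2.35 V

First combine the lower leg with the load: R2 ‖ R_L = 11.47 kΩ.
Then V_out = V_supply · R2'/(R1 + R2') = 8.49 × 11.47/41.47 = 2.348 V.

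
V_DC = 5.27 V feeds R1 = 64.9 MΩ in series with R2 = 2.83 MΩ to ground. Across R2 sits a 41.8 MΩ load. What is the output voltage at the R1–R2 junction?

R2 ‖ R_L = (2.83 × 41.8)/(2.83 + 41.8) = 2.651 MΩ.
Voltage divider with the loaded lower leg: V_out = 5.27 × 2.651/(64.9 + 2.651) = 5.27 × 0.03924 = 0.2068 V.
(Unloaded it would be 0.220 V; the load pulls it down.)

V_out ≈ 0.207 V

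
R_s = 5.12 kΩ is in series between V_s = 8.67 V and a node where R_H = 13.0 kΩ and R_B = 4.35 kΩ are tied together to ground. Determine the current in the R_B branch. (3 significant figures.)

I ≈ 0.775 mA

Combine the parallel branches: R_p = (1/13.0 + 1/4.35)⁻¹ = 3.259 kΩ.
V_A by voltage divider: V_A = 8.67 × 3.259/(5.12 + 3.259) = 3.372 V.
Branch current I = V_A/R_B = 3.372/4.35 = 0.7753 mA.
(Check via current divider: I_total = 1.035 mA; share G_k/ΣG = 0.7493 → same result.)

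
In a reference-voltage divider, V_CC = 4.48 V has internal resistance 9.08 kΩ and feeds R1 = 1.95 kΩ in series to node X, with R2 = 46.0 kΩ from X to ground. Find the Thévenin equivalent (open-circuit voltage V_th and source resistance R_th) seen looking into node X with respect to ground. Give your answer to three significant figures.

R1' = 9.08 + 1.95 = 11.03 kΩ (source resistance + R1).
With X open, the divider is unloaded: V_th = 4.48 × 46.0/57.03 = 3.614 V.
Zeroing V_CC shorts the top of R1' to ground, so R_th = R1' ‖ R2 = 8.897 kΩ.

V_th ≈ 3.61 V, R_th ≈ 8.90 kΩ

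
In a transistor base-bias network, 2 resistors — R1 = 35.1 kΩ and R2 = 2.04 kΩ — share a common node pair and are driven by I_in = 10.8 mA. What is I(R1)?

I ≈ 0.593 mA

Two-branch current divider: I_k = I_in · R_other/(R_1 + R_2).
So I = 10.8 × 2.04/37.14 = 0.5932 mA.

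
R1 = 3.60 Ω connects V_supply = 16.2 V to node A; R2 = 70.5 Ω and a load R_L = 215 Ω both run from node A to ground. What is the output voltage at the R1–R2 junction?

V_out ≈ 15.2 V

The load sits in parallel with R2, giving an effective lower resistance R2' = R2·R_L/(R2+R_L) = 53.09 Ω.
Now apply the divider: V_out = 16.2 × 0.9365 = 15.17 V.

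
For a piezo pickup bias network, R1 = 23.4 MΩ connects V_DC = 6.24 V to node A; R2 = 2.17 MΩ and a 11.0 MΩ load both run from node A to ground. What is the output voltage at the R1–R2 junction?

R2 ‖ R_L = (2.17 × 11.0)/(2.17 + 11.0) = 1.812 MΩ.
Now apply the divider: V_out = 6.24 × 0.07189 = 0.4486 V.

V_out ≈ 0.449 V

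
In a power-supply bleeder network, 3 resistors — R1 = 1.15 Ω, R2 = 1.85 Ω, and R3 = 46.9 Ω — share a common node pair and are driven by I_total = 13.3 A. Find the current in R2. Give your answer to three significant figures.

Conductances: ΣG = 1/1.15 + 1/1.85 + 1/46.9 = 1.431 (1/Ω).
R2 takes the fraction G_k/ΣG = 0.5405/1.431 = 0.3776, so I = 13.3 × 0.3776 = 5.022 A.

I ≈ 5.02 A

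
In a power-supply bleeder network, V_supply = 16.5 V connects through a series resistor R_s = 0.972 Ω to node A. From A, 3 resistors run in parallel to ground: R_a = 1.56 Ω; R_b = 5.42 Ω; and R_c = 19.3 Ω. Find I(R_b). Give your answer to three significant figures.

I ≈ 1.64 A

Equivalent of the parallel group: R_p = 1.140 Ω.
V_A = 16.5 × 1.140/2.112 = 8.906 V.
Branch current I = V_A/R_b = 8.906/5.42 = 1.643 A.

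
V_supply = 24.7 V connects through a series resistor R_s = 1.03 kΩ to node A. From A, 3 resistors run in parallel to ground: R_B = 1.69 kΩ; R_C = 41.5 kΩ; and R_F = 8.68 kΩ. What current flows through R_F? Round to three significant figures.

Equivalent of the parallel group: R_p = 1.368 kΩ.
V_A = 24.7 × 1.368/2.398 = 14.09 V.
Branch current I = V_A/R_F = 14.09/8.68 = 1.623 mA.

I ≈ 1.62 mA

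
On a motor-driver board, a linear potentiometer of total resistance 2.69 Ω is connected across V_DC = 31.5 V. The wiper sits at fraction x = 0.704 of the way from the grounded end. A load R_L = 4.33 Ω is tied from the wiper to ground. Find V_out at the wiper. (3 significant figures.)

Split the track: R_lower = x·R_p = 1.894 Ω, R_upper = (1−x)·R_p = 0.7962 Ω.
R_L loads the lower segment: effective lower R = 1.318 Ω.
V_out = 31.5 × 1.318/(0.7962 + 1.318) = 19.63 V.

V_out ≈ 19.6 V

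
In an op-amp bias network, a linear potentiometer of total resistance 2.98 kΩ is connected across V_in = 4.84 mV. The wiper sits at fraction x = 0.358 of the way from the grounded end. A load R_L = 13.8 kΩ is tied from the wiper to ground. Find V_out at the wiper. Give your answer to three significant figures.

The pot divides into 1.913 kΩ above the wiper and 1.067 kΩ below.
Lower segment in parallel with the load: 1.067 ‖ 13.8 = 0.9903 kΩ.
V_out = 4.84 × 0.9903/(1.913 + 0.9903) = 1.651 mV.

V_out ≈ 1.65 mV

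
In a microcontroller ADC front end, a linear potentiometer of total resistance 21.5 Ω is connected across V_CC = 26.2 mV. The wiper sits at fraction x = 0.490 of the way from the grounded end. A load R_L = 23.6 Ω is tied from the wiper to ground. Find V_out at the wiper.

Split the track: R_lower = x·R_p = 10.54 Ω, R_upper = (1−x)·R_p = 10.96 Ω.
(x·R_p) ‖ R_L = 7.284 Ω.
Loaded-divider output: V_out = 26.2 × 0.3991 = 10.46 mV.

V_out ≈ 10.5 mV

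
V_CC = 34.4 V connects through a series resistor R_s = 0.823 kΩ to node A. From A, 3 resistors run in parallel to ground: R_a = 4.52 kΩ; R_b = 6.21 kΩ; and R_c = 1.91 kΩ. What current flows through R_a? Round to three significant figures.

Combine the parallel branches: R_p = (1/4.52 + 1/6.21 + 1/1.91)⁻¹ = 1.104 kΩ.
V_A by voltage divider: V_A = 34.4 × 1.104/(0.823 + 1.104) = 19.71 V.
I(R_a) = V_A / R_a = 19.71/4.52 = 4.360 mA.

I ≈ 4.36 mA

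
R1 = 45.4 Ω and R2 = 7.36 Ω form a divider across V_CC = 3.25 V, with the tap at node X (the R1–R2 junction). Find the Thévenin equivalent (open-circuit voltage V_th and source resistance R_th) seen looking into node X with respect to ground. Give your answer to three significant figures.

Open-circuit (no load on X): V_th = V_CC · R2/(R1 + R2) = 3.25 × 7.36/(45.40 + 7.36) = 0.4534 V.
With V_CC suppressed (replaced by a short), R_th = R1 ‖ R2 = (45.40 × 7.36)/(45.40 + 7.36) = 6.333 Ω.

V_th ≈ 0.453 V, R_th ≈ 6.33 Ω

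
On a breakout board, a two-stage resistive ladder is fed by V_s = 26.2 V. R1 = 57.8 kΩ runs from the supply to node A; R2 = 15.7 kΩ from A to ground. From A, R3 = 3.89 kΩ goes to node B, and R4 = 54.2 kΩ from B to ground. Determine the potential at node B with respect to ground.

V_B ≈ 4.31 V

Node A sees R2 in parallel with the series input of stage 2, R3 + R4 = 58.09 kΩ.
Effective lower resistance at A: R2 ‖ 58.09 = 12.36 kΩ.
First divider: V_A = V_s · 12.36/(57.8 + 12.36) = 4.615 V.
Then the unloaded second divider: V_B = V_A × R4/(R3+R4) = 4.615 × 0.9330 = 4.306 V.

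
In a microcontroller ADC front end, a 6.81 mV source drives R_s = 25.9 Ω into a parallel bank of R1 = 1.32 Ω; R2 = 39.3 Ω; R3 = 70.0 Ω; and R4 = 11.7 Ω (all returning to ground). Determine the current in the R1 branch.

I ≈ 0.216 mA

Parallel bank: R_p = 1/(1/1.32 + 1/39.3 + 1/70.0 + 1/11.7) = 1.133 Ω.
V_A by voltage divider: V_A = 6.81 × 1.133/(25.9 + 1.133) = 0.2854 mV.
I(R1) = V_A / R1 = 0.2854/1.32 = 0.2162 mA.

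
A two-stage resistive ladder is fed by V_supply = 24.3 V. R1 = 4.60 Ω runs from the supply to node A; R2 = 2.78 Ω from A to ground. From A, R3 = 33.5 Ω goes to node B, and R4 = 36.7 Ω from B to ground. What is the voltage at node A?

V_A ≈ 8.93 V

The second stage (R3 + R4 = 70.20 Ω) loads node A in parallel with R2.
Effective lower resistance at A: R2 ‖ 70.20 = 2.674 Ω.
First divider: V_A = V_supply · 2.674/(4.60 + 2.674) = 8.933 V.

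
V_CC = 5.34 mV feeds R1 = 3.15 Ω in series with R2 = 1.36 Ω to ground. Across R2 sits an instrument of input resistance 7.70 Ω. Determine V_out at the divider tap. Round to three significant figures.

V_out ≈ 1.43 mV

The load sits in parallel with R2, giving an effective lower resistance R2' = R2·R_L/(R2+R_L) = 1.156 Ω.
Now apply the divider: V_out = 5.34 × 0.2684 = 1.433 mV.
(Unloaded it would be 1.61 mV; the load pulls it down.)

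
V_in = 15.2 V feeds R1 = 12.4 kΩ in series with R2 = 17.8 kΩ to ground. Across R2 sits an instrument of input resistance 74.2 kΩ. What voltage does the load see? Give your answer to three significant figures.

V_out ≈ 8.16 V

First combine the lower leg with the load: R2 ‖ R_L = 14.36 kΩ.
Voltage divider with the loaded lower leg: V_out = 15.2 × 14.36/(12.4 + 14.36) = 15.2 × 0.5366 = 8.156 V.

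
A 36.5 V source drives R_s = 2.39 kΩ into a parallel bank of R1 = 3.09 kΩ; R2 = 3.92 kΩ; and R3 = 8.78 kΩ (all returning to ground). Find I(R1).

Parallel bank: R_p = 1/(1/3.09 + 1/3.92 + 1/8.78) = 1.444 kΩ.
V_A by voltage divider: V_A = 36.5 × 1.444/(2.39 + 1.444) = 13.75 V.
I(R1) = V_A / R1 = 13.75/3.09 = 4.448 mA.
(Equivalently: I_total = 9.521 mA, then current-divider fraction G_k/ΣG = 0.4672.)

I ≈ 4.45 mA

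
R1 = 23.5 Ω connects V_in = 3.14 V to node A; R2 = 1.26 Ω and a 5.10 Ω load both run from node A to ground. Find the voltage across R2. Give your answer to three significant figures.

V_out ≈ 0.129 V

First combine the lower leg with the load: R2 ‖ R_L = 1.010 Ω.
Now apply the divider: V_out = 3.14 × 0.04122 = 0.1294 V.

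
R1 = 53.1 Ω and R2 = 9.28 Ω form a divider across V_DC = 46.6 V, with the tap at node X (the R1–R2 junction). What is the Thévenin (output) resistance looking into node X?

R_th ≈ 7.90 Ω

Zeroing V_DC shorts the top of R1 to ground, so R_th = R1 ‖ R2 = 7.899 Ω.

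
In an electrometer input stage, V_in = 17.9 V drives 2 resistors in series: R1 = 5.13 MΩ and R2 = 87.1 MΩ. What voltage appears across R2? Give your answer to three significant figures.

Series total: ΣR = 5.13 + 87.1 = 92.23 MΩ.
By the voltage-divider rule, V = 17.9 × 87.10/92.23 = 16.90 V.

V ≈ 16.9 V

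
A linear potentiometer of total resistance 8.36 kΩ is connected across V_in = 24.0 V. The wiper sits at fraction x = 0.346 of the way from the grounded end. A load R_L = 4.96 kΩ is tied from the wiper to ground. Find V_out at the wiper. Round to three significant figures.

Split the track: R_lower = x·R_p = 2.893 kΩ, R_upper = (1−x)·R_p = 5.467 kΩ.
(x·R_p) ‖ R_L = 1.827 kΩ.
Loaded-divider output: V_out = 24.0 × 0.2505 = 6.011 V.

V_out ≈ 6.01 V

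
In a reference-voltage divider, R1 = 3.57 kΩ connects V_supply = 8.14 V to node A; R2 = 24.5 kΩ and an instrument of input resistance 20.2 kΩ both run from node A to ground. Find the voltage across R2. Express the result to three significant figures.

V_out ≈ 6.16 V

First combine the lower leg with the load: R2 ‖ R_L = 11.07 kΩ.
Now apply the divider: V_out = 8.14 × 0.7562 = 6.155 V.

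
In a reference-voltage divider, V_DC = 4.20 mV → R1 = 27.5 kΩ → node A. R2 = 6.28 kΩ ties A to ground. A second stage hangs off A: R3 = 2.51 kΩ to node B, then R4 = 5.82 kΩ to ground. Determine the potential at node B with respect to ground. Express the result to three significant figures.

The second stage (R3 + R4 = 8.330 kΩ) loads node A in parallel with R2.
Effective lower resistance at A: R2 ‖ 8.330 = 3.581 kΩ.
V_A = 4.20 × 3.581/(27.5 + 3.581) = 0.4839 mV.
Then the unloaded second divider: V_B = V_A × R4/(R3+R4) = 0.4839 × 0.6987 = 0.3381 mV.

V_B ≈ 0.338 mV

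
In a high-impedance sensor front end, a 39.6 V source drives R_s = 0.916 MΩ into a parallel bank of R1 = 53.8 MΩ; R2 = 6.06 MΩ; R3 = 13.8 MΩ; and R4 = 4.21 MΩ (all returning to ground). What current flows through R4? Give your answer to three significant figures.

I ≈ 6.48 µA

Equivalent of the parallel group: R_p = 2.026 MΩ.
V_A = 39.6 × 2.026/2.942 = 27.27 V.
I(R4) = V_A / R4 = 27.27/4.21 = 6.477 µA.
(Equivalently: I_total = 13.46 µA, then current-divider fraction G_k/ΣG = 0.4812.)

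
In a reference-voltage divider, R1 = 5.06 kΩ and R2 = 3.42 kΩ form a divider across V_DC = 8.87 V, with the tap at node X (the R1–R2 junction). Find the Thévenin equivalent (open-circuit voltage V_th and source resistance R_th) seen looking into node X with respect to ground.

V_th is the unloaded tap voltage: V_DC · R2/(R1+R2) = 8.87 × 0.4033 = 3.577 V.
Looking into X with the source shorted: R_th = R1·R2/(R1+R2) = 5.060 × 3.42/8.480 = 2.041 kΩ.

V_th ≈ 3.58 V, R_th ≈ 2.04 kΩ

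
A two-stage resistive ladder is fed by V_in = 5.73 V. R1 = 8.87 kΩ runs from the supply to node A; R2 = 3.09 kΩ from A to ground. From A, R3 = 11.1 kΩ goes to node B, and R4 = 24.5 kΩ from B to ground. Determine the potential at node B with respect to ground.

V_B ≈ 0.957 V

Node A sees R2 in parallel with the series input of stage 2, R3 + R4 = 35.60 kΩ.
R2 ‖ (R3+R4) = 2.843 kΩ.
V_A = 5.73 × 2.843/(8.87 + 2.843) = 1.391 V.
Then the unloaded second divider: V_B = V_A × R4/(R3+R4) = 1.391 × 0.6882 = 0.9572 V.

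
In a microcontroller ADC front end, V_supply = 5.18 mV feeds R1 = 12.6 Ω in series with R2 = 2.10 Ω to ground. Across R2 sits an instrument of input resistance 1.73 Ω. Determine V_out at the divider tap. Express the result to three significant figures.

First combine the lower leg with the load: R2 ‖ R_L = 0.9486 Ω.
Now apply the divider: V_out = 5.18 × 0.07001 = 0.3627 mV.

V_out ≈ 0.363 mV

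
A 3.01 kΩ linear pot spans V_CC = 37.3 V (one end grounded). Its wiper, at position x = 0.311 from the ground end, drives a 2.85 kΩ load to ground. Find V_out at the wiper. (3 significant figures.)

V_out ≈ 9.46 V

The pot divides into 2.074 kΩ above the wiper and 0.9361 kΩ below.
(x·R_p) ‖ R_L = 0.7047 kΩ.
Then V_out = V_CC · 0.7047/(2.074 + 0.7047) = 9.460 V.
(Unloaded: V_out = x·V_CC = 11.6 V.)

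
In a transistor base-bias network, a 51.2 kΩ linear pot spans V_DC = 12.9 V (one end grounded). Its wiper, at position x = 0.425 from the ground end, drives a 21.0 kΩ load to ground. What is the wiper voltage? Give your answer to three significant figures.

V_out ≈ 3.44 V

Split the track: R_lower = x·R_p = 21.76 kΩ, R_upper = (1−x)·R_p = 29.44 kΩ.
(x·R_p) ‖ R_L = 10.69 kΩ.
Then V_out = V_DC · 10.69/(29.44 + 10.69) = 3.436 V.
(Unloaded: V_out = x·V_DC = 5.48 V.)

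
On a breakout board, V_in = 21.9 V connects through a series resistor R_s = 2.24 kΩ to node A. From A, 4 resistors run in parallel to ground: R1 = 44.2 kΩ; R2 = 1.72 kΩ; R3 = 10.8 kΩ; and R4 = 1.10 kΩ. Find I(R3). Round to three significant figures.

I ≈ 0.441 mA

Parallel bank: R_p = 1/(1/44.2 + 1/1.72 + 1/10.8 + 1/1.10) = 0.6228 kΩ.
V_A by voltage divider: V_A = 21.9 × 0.6228/(2.24 + 0.6228) = 4.764 V.
I(R3) = V_A / R3 = 4.764/10.8 = 0.4411 mA.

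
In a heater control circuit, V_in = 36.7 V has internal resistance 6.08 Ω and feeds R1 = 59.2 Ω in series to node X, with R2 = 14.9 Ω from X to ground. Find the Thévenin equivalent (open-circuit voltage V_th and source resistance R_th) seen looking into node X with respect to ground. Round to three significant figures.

R1' = 6.08 + 59.2 = 65.28 Ω (source resistance + R1).
V_th is the unloaded tap voltage: V_in · R2/(R1'+R2) = 36.7 × 0.1858 = 6.820 V.
With V_in suppressed (replaced by a short), R_th = R1' ‖ R2 = (65.28 × 14.9)/(65.28 + 14.9) = 12.13 Ω.

V_th ≈ 6.82 V, R_th ≈ 12.1 Ω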